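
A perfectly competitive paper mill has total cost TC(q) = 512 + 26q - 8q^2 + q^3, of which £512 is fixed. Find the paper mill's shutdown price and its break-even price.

Shutdown price = £10; break-even price = £90

AVC = 26 - 8q + q^2; minimized at q = 4, giving min AVC = £10. That is the shutdown price.
ATC = 512/q + 26 - 8q + q^2. Setting dATC/dq = −512/q^2 − 8 + 2q = 0 gives q = 8 (since 2·8^3 − 8·8^2 = 512).
min ATC = 512/8 + 26 − 8·8 + 8^2 = £90. That is the break-even price.
For £10 ≤ P < £90 the firm produces at a loss; below £10 it shuts down.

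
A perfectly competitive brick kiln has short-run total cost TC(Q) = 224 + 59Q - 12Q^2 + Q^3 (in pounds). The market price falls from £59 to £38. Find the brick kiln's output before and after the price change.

Output falls from 8 to 7

MC = 59 - 24Q + 3Q^2; the shutdown threshold is min AVC = £23 (at Q = 6).
With P = £59 above the shutdown price, P = MC gives Q = 8.
At P = £38 ≥ min AVC, set P = MC: Q = 7. The firm stays open but cuts output.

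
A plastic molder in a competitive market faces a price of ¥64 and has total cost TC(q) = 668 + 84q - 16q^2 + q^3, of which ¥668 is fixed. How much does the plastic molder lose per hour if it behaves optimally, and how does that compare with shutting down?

Profit = -¥268 at q = 10

AVC = 84 - 16q + q^2; min AVC = ¥20 at q = 8. Since P = ¥64 ≥ min AVC, the firm produces.
MC = 84 - 32q + 3q^2. Setting P = MC and taking the root on the rising branch gives q* = 10.
TR = 64·10 = 640. TC = 668 + 240 = 908. Profit = 640 − 908 = -¥268.
That loss of ¥268 beats the ¥668 the firm would lose by shutting down; producing recovers ¥400 of fixed cost.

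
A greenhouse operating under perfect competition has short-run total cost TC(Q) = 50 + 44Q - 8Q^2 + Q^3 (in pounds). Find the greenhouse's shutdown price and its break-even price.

Shutdown price = min AVC. AVC = 44 - 8Q + Q^2, with vertex at Q = 4 and minimum £28.
ATC = 50/Q + 44 - 8Q + Q^2. Setting dATC/dQ = −50/Q^2 − 8 + 2Q = 0 gives Q = 5 (since 2·5^3 − 8·5^2 = 50).
min ATC = 50/5 + 44 − 8·5 + 5^2 = £39. That is the break-even price.
For £28 ≤ P < £39 the firm produces at a loss; below £28 it shuts down.

Shutdown price = £28; break-even price = £39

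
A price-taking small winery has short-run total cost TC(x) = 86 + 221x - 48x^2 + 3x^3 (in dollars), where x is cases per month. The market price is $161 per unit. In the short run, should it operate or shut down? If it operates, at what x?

Produce at x = 10

Strip out fixed cost: VC = 221x - 48x^2 + 3x^3. Then AVC = 221 - 48x + 3x^2 and MC = 221 - 96x + 9x^2.
The AVC parabola has its vertex at x = 48/6 = 8, where AVC = 221 - 48·8 + 3·8^2 = $29.
Since P = $161 ≥ min AVC = $29, price covers variable cost and the firm should produce.
P = MC gives 60 - 96x + 9x^2 = 0, with roots 2/3 and 10. Take the larger (rising MC): x* = 10.
Check: AVC at x = 10 is $41 ≤ P, so revenue covers variable cost.
Profit = P·x − TC = 161·10 − 496 = $1114.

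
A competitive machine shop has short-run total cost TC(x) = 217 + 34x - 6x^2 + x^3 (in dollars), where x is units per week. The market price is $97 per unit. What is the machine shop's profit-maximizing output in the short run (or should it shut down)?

Produce at x = 7

Strip out fixed cost: VC = 34x - 6x^2 + x^3. Then AVC = 34 - 6x + x^2 and MC = 34 - 12x + 3x^2.
The AVC parabola has its vertex at x = 6/2 = 3, where AVC = 34 - 6·3 + 3^2 = $25.
P = $97 exceeds min AVC = $25, so the firm stays open.
Set P = MC: 97 = 34 - 12x + 3x^2 → -63 - 12x + 3x^2 = 0. The roots are x = -3 and x = 7; the profit-maximizing output is on the rising part of MC, so x* = 7.
Check: AVC at x = 7 is $41 ≤ P, so revenue covers variable cost.
Profit = P·x − TC = 97·7 − 504 = $175.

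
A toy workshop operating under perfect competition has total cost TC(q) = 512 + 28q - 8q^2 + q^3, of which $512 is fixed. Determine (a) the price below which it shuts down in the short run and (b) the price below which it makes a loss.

AVC = 28 - 8q + q^2; minimized at q = 4, giving min AVC = $12. That is the shutdown price.
ATC = 512/q + 28 - 8q + q^2. Setting dATC/dq = −512/q^2 − 8 + 2q = 0 gives q = 8 (since 2·8^3 − 8·8^2 = 512).
min ATC = 512/8 + 28 − 8·8 + 8^2 = $92. That is the break-even price.
For $12 ≤ P < $92 the firm produces at a loss; below $12 it shuts down.

Shutdown price = $12; break-even price = $92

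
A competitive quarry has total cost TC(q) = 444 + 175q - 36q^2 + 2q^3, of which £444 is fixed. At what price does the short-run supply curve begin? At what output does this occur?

Short-run supply begins at min AVC. From VC = 175q - 36q^2 + 2q^3, AVC = 175 - 36q + 2q^2.
At the minimum of AVC, MC = AVC. MC = 175 - 72q + 6q^2; setting MC = AVC gives 4q^2 - 36q = 0, so q = 9. min AVC = 13.
So the shutdown price is £13.

£13 per unit, at q = 9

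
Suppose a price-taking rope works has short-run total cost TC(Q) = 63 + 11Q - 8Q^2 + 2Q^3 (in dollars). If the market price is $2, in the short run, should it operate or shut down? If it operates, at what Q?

From TC, MC = TC'(Q) = 11 - 16Q + 6Q^2 and AVC = VC/Q = 11 - 8Q + 2Q^2.
AVC is minimized where dAVC/dQ = -8 + 4Q = 0, at Q = 2; min AVC = 11 - 8·2 + 2·2^2 = $3.
Since P = $2 < min AVC = $3, price fails to cover variable cost at any output.
Best response: produce nothing and absorb the $63 fixed cost.

Shut down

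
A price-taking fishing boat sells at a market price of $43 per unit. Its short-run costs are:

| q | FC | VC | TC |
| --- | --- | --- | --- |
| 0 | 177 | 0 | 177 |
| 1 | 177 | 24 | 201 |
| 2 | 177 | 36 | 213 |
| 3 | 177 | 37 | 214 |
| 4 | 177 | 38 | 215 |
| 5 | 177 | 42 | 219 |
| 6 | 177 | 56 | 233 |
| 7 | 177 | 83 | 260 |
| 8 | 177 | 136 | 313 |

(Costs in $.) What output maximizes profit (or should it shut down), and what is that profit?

q = 7; profit = $41

Profit at each row (π = 43q − TC): q=0: -177; q=1: -158; q=2: -127; q=3: -85; q=4: -43; q=5: -4; q=6: 25; q=7: 41; q=8: 31.
Profit is maximized at q = 7. AVC there is 83/7 = $11.86 ≤ P, so producing beats shutting down (which would give -$177).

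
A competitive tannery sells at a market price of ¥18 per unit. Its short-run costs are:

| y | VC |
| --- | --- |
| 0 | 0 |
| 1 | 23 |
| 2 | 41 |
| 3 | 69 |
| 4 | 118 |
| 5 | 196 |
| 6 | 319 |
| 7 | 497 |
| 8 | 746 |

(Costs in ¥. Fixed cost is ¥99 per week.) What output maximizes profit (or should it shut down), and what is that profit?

Profit at each row (π = 18y − TC): y=0: -99; y=1: -104; y=2: -104; y=3: -114; y=4: -145; y=5: -205; y=6: -310; y=7: -470; y=8: -701.
Profit is highest at y = 0. Equivalently, the lowest AVC in the table is 41/2 ≈ ¥20.50 at y = 2, and P = ¥18 falls below it — price never covers variable cost, so the firm shuts down and loses only its fixed cost.

y = 0 (shut down); profit = -¥99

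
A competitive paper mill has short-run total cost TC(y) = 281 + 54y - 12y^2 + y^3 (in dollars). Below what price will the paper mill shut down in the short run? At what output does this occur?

The firm shuts down when price falls below the minimum of average variable cost. AVC = VC/y = 54 - 12y + y^2.
At the minimum of AVC, MC = AVC. MC = 54 - 24y + 3y^2; setting MC = AVC gives 2y^2 - 12y = 0, so y = 6. min AVC = 18.
For P < $18 the firm produces nothing.

$18 per unit, at y = 6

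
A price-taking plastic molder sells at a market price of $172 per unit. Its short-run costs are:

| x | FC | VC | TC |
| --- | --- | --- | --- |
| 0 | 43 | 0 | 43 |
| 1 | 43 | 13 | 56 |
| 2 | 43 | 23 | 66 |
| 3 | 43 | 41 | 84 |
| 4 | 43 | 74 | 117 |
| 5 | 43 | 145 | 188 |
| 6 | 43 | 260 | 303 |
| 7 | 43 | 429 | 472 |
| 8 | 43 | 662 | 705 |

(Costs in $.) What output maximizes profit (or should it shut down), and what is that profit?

x = 7; profit = $732

Compute π = P·x − TC at each output: x=0: -43; x=1: 116; x=2: 278; x=3: 432; x=4: 571; x=5: 672; x=6: 729; x=7: 732; x=8: 671.
Profit is maximized at x = 7. AVC there is 429/7 = $61.29 ≤ P, so producing beats shutting down (which would give -$43).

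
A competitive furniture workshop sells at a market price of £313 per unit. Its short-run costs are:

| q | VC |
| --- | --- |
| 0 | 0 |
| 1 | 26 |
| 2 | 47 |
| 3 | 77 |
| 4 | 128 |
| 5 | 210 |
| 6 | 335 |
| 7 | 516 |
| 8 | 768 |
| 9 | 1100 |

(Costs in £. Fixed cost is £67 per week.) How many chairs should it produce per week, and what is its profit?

q = 8; profit = £1669

Compute π = P·q − TC at each output: q=0: -67; q=1: 220; q=2: 512; q=3: 795; q=4: 1057; q=5: 1288; q=6: 1476; q=7: 1608; q=8: 1669; q=9: 1650.
Profit is maximized at q = 8. AVC there is 768/8 = £96 ≤ P, so producing beats shutting down (which would give -£67).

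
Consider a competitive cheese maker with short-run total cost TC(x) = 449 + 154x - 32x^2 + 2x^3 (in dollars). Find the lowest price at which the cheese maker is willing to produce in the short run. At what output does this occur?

The shutdown price is the minimum of AVC. VC = 154x - 32x^2 + 2x^3, so AVC = 154 - 32x + 2x^2.
At the minimum of AVC, MC = AVC. MC = 154 - 64x + 6x^2; setting MC = AVC gives 4x^2 - 32x = 0, so x = 8. min AVC = 26.
So the shutdown price is $26.

$26 per unit, at x = 8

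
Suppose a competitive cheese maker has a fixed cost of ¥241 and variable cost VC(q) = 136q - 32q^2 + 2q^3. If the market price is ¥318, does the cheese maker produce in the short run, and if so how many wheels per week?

Produce at q = 13

From TC, MC = TC'(q) = 136 - 64q + 6q^2 and AVC = VC/q = 136 - 32q + 2q^2.
The AVC parabola has its vertex at q = 32/4 = 8, where AVC = 136 - 32·8 + 2·8^2 = ¥8.
P = ¥318 exceeds min AVC = ¥8, so the firm stays open.
Solving P = MC: -182 - 64q + 6q^2 = 0 ⇒ q = -7/3 or 13. On the upward-sloping branch, q* = 13.
Check: AVC at q = 13 is ¥58 ≤ P, so revenue covers variable cost.
Profit = P·q − TC = 318·13 − 995 = ¥3139.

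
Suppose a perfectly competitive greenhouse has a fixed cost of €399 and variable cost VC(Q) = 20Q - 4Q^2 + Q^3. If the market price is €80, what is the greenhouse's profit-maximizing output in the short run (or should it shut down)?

Produce at Q = 6

Variable cost is VC = 20Q - 4Q^2 + Q^3, so AVC = VC/Q = 20 - 4Q + Q^2 and MC = dTC/dQ = 20 - 8Q + 3Q^2.
AVC hits its minimum where MC = AVC, at Q = 2, giving min AVC = 20 - 4·2 + 2^2 = €16.
Because €80 ≥ €16, revenue can cover variable cost; the firm operates.
Set P = MC: 80 = 20 - 8Q + 3Q^2 → -60 - 8Q + 3Q^2 = 0. The roots are Q = -10/3 and Q = 6; the profit-maximizing output is on the rising part of MC, so Q* = 6.
Check: AVC at Q = 6 is €32 ≤ P, so revenue covers variable cost.
Profit = P·Q − TC = 80·6 − 591 = -€111, a loss, but smaller than the €399 fixed cost the firm would lose by shutting down.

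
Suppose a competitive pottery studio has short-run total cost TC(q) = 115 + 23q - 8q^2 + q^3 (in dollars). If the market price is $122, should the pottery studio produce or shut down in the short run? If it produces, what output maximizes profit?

Strip out fixed cost: VC = 23q - 8q^2 + q^3. Then AVC = 23 - 8q + q^2 and MC = 23 - 16q + 3q^2.
AVC is minimized where dAVC/dq = -8 + 2q = 0, at q = 4; min AVC = 23 - 8·4 + 4^2 = $7.
Since P = $122 ≥ min AVC = $7, price covers variable cost and the firm should produce.
Solving P = MC: -99 - 16q + 3q^2 = 0 ⇒ q = -11/3 or 9. On the upward-sloping branch, q* = 9.
Check: AVC at q = 9 is $32 ≤ P, so revenue covers variable cost.
Profit = P·q − TC = 122·9 − 403 = $695.

Produce at q = 9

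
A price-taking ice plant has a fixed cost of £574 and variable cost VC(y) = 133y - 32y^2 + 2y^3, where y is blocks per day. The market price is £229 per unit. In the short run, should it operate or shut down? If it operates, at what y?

Produce at y = 12

Strip out fixed cost: VC = 133y - 32y^2 + 2y^3. Then AVC = 133 - 32y + 2y^2 and MC = 133 - 64y + 6y^2.
AVC hits its minimum where MC = AVC, at y = 8, giving min AVC = 133 - 32·8 + 2·8^2 = £5.
Because £229 ≥ £5, revenue can cover variable cost; the firm operates.
Set P = MC: 229 = 133 - 64y + 6y^2 → -96 - 64y + 6y^2 = 0. The roots are y = -4/3 and y = 12; the profit-maximizing output is on the rising part of MC, so y* = 12.
Check: AVC at y = 12 is £37 ≤ P, so revenue covers variable cost.
Profit = P·y − TC = 229·12 − 1018 = £1730.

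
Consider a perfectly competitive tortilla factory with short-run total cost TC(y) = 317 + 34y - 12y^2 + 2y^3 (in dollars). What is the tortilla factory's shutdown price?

Short-run supply begins at min AVC. From VC = 34y - 12y^2 + 2y^3, AVC = 34 - 12y + 2y^2.
At the minimum of AVC, MC = AVC. MC = 34 - 24y + 6y^2; setting MC = AVC gives 4y^2 - 12y = 0, so y = 3. min AVC = 16.
For P < $16 the firm produces nothing.

$16 per unit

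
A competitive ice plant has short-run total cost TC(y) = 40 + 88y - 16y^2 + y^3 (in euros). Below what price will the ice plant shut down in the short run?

€24 per unit

The firm shuts down when price falls below the minimum of average variable cost. AVC = VC/y = 88 - 16y + y^2.
At the minimum of AVC, MC = AVC. MC = 88 - 32y + 3y^2; setting MC = AVC gives 2y^2 - 16y = 0, so y = 8. min AVC = 24.
For P < €24 the firm produces nothing.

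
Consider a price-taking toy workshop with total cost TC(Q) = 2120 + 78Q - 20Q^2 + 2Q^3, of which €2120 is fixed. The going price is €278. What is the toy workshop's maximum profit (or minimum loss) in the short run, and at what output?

AVC = 78 - 20Q + 2Q^2 has its minimum €28 at Q = 5; price €278 clears that bar, so the firm operates.
MC = 78 - 40Q + 6Q^2. Setting P = MC and taking the root on the rising branch gives Q* = 10.
TR = 278·10 = 2780. TC = 2120 + 780 = 2900. Profit = 2780 − 2900 = -€120.
By producing, the firm covers all variable cost plus €2000 of fixed cost; shutting down would lose the full €2120.

Profit = -€120 at Q = 10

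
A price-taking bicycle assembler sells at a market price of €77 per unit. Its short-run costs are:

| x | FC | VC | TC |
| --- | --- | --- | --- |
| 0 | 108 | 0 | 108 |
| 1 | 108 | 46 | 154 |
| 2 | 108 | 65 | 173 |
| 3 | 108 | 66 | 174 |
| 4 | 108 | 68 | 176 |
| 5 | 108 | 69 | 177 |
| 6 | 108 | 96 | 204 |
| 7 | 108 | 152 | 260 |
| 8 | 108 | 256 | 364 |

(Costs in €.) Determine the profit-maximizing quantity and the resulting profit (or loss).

Tabulate TR − TC: x=0: -108; x=1: -77; x=2: -19; x=3: 57; x=4: 132; x=5: 208; x=6: 258; x=7: 279; x=8: 252.
Profit is maximized at x = 7. AVC there is 152/7 = €21.71 ≤ P, so producing beats shutting down (which would give -€108).

x = 7; profit = €279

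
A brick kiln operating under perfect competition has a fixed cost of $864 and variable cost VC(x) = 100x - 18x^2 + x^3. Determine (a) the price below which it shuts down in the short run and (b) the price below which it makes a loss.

Shutdown price = min AVC. AVC = 100 - 18x + x^2, with vertex at x = 9 and minimum $19.
ATC = 864/x + 100 - 18x + x^2. Setting dATC/dx = −864/x^2 − 18 + 2x = 0 gives x = 12 (since 2·12^3 − 18·12^2 = 864).
min ATC = 864/12 + 100 − 18·12 + 12^2 = $100. That is the break-even price.
For $19 ≤ P < $100 the firm produces at a loss; below $19 it shuts down.

Shutdown price = $19; break-even price = $100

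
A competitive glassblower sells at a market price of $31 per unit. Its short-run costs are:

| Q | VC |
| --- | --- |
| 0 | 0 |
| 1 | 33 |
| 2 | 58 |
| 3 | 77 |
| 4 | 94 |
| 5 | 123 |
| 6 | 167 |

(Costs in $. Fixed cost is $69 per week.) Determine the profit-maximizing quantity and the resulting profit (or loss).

Profit at each row (π = 31Q − TC): Q=0: -69; Q=1: -71; Q=2: -65; Q=3: -53; Q=4: -39; Q=5: -37; Q=6: -50.
Profit is maximized at Q = 5. AVC there is 123/5 = $24.60 ≤ P, so producing beats shutting down (which would give -$69).

Q = 5; profit = -$37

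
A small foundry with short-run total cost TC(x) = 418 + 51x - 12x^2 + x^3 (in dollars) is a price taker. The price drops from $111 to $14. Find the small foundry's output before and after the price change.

Output falls from 10 to 0 (the firm shuts down)

MC = 51 - 24x + 3x^2; the shutdown threshold is min AVC = $15 (at x = 6).
With P = $111 above the shutdown price, P = MC gives x = 10.
At P = $14 < min AVC = $15, price no longer covers variable cost at any output, so the firm shuts down: x = 0.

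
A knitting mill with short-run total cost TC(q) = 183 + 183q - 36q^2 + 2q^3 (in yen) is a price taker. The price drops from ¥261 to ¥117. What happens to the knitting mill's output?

AVC = 183 - 36q + 2q^2, minimized at q = 9 where min AVC = ¥21. MC = 183 - 72q + 6q^2.
At P = ¥261 ≥ min AVC, set P = MC on the rising branch: q = 13.
At P = ¥117 ≥ min AVC, set P = MC: q = 11. The firm stays open but cuts output.

Output falls from 13 to 11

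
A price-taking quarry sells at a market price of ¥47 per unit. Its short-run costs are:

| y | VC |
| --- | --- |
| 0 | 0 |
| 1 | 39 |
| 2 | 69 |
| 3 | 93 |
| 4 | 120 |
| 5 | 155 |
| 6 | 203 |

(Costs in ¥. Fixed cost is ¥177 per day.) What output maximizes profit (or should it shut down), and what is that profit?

Tabulate TR − TC: y=0: -177; y=1: -169; y=2: -152; y=3: -129; y=4: -109; y=5: -97; y=6: -98.
Profit is maximized at y = 5. AVC there is 155/5 = ¥31 ≤ P, so producing beats shutting down (which would give -¥177).

y = 5; profit = -¥97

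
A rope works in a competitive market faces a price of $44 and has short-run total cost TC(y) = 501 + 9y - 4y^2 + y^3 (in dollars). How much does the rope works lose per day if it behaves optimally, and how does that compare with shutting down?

AVC = 9 - 4y + y^2 has its minimum $5 at y = 2; price $44 clears that bar, so the firm operates.
With MC = 9 - 8y + 3y^2, P = MC on the upward-sloping part at y* = 5.
TR = 44·5 = 220. TC = 501 + 70 = 571. Profit = 220 − 571 = -$351.
Shutting down would mean losing the fixed cost of $501, so operating at a loss of $351 is better by $150.

Profit = -$351 at y = 5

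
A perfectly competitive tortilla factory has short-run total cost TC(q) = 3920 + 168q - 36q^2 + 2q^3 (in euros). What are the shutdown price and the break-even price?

Shutdown price = min AVC. AVC = 168 - 36q + 2q^2, with vertex at q = 9 and minimum €6.
ATC = 3920/q + 168 - 36q + 2q^2. Setting dATC/dq = −3920/q^2 − 36 + 4q = 0 gives q = 14 (since 4·14^3 − 36·14^2 = 3920).
min ATC = 3920/14 + 168 − 36·14 + 2·14^2 = €336. That is the break-even price.
For €6 ≤ P < €336 the firm produces at a loss; below €6 it shuts down.

Shutdown price = €6; break-even price = €336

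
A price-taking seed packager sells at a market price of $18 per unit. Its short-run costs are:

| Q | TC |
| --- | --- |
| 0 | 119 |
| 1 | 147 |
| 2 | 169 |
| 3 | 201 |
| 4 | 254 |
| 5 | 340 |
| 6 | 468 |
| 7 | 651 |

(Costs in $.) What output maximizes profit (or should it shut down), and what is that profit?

Q = 0 (shut down); profit = -$119

Compute π = P·Q − TC at each output: Q=0: -119; Q=1: -129; Q=2: -133; Q=3: -147; Q=4: -182; Q=5: -250; Q=6: -360; Q=7: -525.
Profit is highest at Q = 0. Equivalently, the lowest AVC in the table is 50/2 ≈ $25 at Q = 2, and P = $18 falls below it — price never covers variable cost, so the firm shuts down and loses only its fixed cost.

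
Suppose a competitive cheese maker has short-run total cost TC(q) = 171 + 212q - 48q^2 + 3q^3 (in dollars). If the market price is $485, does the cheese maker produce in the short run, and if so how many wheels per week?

Produce at q = 13

Variable cost is VC = 212q - 48q^2 + 3q^3, so AVC = VC/q = 212 - 48q + 3q^2 and MC = dTC/dq = 212 - 96q + 9q^2.
The AVC parabola has its vertex at q = 48/6 = 8, where AVC = 212 - 48·8 + 3·8^2 = $20.
Because $485 ≥ $20, revenue can cover variable cost; the firm operates.
Solving P = MC: -273 - 96q + 9q^2 = 0 ⇒ q = -7/3 or 13. On the upward-sloping branch, q* = 13.
Check: AVC at q = 13 is $95 ≤ P, so revenue covers variable cost.
Profit = P·q − TC = 485·13 − 1406 = $4899.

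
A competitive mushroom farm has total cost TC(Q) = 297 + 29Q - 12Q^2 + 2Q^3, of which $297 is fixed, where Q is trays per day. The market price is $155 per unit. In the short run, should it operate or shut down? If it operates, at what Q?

Produce at Q = 7

From TC, MC = TC'(Q) = 29 - 24Q + 6Q^2 and AVC = VC/Q = 29 - 12Q + 2Q^2.
AVC hits its minimum where MC = AVC, at Q = 3, giving min AVC = 29 - 12·3 + 2·3^2 = $11.
P = $155 exceeds min AVC = $11, so the firm stays open.
Solving P = MC: -126 - 24Q + 6Q^2 = 0 ⇒ Q = -3 or 7. On the upward-sloping branch, Q* = 7.
Check: AVC at Q = 7 is $43 ≤ P, so revenue covers variable cost.
Profit = P·Q − TC = 155·7 − 598 = $487.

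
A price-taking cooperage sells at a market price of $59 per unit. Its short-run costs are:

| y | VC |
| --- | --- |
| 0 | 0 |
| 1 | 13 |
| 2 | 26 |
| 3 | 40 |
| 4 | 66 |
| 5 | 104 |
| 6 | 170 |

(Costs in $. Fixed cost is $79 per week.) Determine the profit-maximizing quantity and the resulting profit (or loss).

Compute π = P·y − TC at each output: y=0: -79; y=1: -33; y=2: 13; y=3: 58; y=4: 91; y=5: 112; y=6: 105.
Profit is maximized at y = 5. AVC there is 104/5 = $20.80 ≤ P, so producing beats shutting down (which would give -$79).

y = 5; profit = $112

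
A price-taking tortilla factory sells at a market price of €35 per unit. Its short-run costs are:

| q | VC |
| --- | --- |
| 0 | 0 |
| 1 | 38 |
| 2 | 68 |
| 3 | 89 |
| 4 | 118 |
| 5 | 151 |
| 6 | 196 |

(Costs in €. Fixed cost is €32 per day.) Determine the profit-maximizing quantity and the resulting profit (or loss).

q = 5; profit = -€8

Tabulate TR − TC: q=0: -32; q=1: -35; q=2: -30; q=3: -16; q=4: -10; q=5: -8; q=6: -18.
Profit is maximized at q = 5. AVC there is 151/5 = €30.20 ≤ P, so producing beats shutting down (which would give -€32).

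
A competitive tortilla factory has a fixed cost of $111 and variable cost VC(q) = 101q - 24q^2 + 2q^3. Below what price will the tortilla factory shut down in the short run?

The shutdown price is the minimum of AVC. VC = 101q - 24q^2 + 2q^3, so AVC = 101 - 24q + 2q^2.
At the minimum of AVC, MC = AVC. MC = 101 - 48q + 6q^2; setting MC = AVC gives 4q^2 - 24q = 0, so q = 6. min AVC = 29.
The firm shuts down for any P below $29.

$29 per unit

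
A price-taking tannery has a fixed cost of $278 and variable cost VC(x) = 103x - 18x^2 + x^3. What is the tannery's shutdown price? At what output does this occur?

The firm shuts down when price falls below the minimum of average variable cost. AVC = VC/x = 103 - 18x + x^2.
dAVC/dx = -18 + 2x = 0 gives x = 9. min AVC = 103 - 18·9 + 9^2 = 22.
The firm shuts down for any P below $22.

$22 per unit, at x = 9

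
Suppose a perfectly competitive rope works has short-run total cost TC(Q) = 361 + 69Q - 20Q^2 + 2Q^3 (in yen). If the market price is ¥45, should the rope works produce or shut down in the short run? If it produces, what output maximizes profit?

Produce at Q = 6

Variable cost is VC = 69Q - 20Q^2 + 2Q^3, so AVC = VC/Q = 69 - 20Q + 2Q^2 and MC = dTC/dQ = 69 - 40Q + 6Q^2.
The AVC parabola has its vertex at Q = 20/4 = 5, where AVC = 69 - 20·5 + 2·5^2 = ¥19.
P = ¥45 exceeds min AVC = ¥19, so the firm stays open.
P = MC gives 24 - 40Q + 6Q^2 = 0, with roots 2/3 and 6. Take the larger (rising MC): Q* = 6.
Check: AVC at Q = 6 is ¥21 ≤ P, so revenue covers variable cost.
Profit = P·Q − TC = 45·6 − 487 = -¥217, a loss, but smaller than the ¥361 fixed cost the firm would lose by shutting down.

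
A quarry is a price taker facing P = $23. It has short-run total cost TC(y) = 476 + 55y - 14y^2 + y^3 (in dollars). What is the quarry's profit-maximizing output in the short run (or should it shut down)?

Strip out fixed cost: VC = 55y - 14y^2 + y^3. Then AVC = 55 - 14y + y^2 and MC = 55 - 28y + 3y^2.
AVC is minimized where dAVC/dy = -14 + 2y = 0, at y = 7; min AVC = 55 - 14·7 + 7^2 = $6.
Since P = $23 ≥ min AVC = $6, price covers variable cost and the firm should produce.
Solving P = MC: 32 - 28y + 3y^2 = 0 ⇒ y = 4/3 or 8. On the upward-sloping branch, y* = 8.
Check: AVC at y = 8 is $7 ≤ P, so revenue covers variable cost.
Profit = P·y − TC = 23·8 − 532 = -$348, a loss, but smaller than the $476 fixed cost the firm would lose by shutting down.

Produce at y = 8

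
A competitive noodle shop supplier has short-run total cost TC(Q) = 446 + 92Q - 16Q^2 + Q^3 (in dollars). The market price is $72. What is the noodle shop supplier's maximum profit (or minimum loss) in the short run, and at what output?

AVC = 92 - 16Q + Q^2; min AVC = $28 at Q = 8. Since P = $72 ≥ min AVC, the firm produces.
MC = 92 - 32Q + 3Q^2. Setting P = MC and taking the root on the rising branch gives Q* = 10.
TR = 72·10 = 720. TC = 446 + 320 = 766. Profit = 720 − 766 = -$46.
By producing, the firm covers all variable cost plus $400 of fixed cost; shutting down would lose the full $446.

Profit = -$46 at Q = 10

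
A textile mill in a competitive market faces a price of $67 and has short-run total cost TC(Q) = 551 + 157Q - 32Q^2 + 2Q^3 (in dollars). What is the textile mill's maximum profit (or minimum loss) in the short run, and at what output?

Profit = -$227 at Q = 9

AVC = 157 - 32Q + 2Q^2; min AVC = $29 at Q = 8. Since P = $67 ≥ min AVC, the firm produces.
MC = 157 - 64Q + 6Q^2. Setting P = MC and taking the root on the rising branch gives Q* = 9.
TR = 67·9 = 603. TC = 551 + 279 = 830. Profit = 603 − 830 = -$227.
That loss of $227 beats the $551 the firm would lose by shutting down; producing recovers $324 of fixed cost.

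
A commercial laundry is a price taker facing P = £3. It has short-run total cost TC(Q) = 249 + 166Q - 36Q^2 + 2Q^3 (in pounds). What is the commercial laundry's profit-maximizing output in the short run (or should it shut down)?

Shut down

Strip out fixed cost: VC = 166Q - 36Q^2 + 2Q^3. Then AVC = 166 - 36Q + 2Q^2 and MC = 166 - 72Q + 6Q^2.
AVC hits its minimum where MC = AVC, at Q = 9, giving min AVC = 166 - 36·9 + 2·9^2 = £4.
P = £3 lies below min AVC = £4; no output level covers variable cost.
Shutting down limits the loss to fixed cost, £249.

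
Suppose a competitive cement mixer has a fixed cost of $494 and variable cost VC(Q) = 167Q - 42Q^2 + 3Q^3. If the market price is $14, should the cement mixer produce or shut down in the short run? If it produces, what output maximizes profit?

From TC, MC = TC'(Q) = 167 - 84Q + 9Q^2 and AVC = VC/Q = 167 - 42Q + 3Q^2.
AVC is minimized where dAVC/dQ = -42 + 6Q = 0, at Q = 7; min AVC = 167 - 42·7 + 3·7^2 = $20.
Since P = $14 < min AVC = $20, price fails to cover variable cost at any output.
The firm minimizes its loss by shutting down and losing only its fixed cost of $494.

Shut down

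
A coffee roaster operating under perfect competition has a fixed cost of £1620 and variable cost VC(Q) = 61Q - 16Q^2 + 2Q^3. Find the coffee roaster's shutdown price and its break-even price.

Shutdown price = £29; break-even price = £259

AVC = 61 - 16Q + 2Q^2; minimized at Q = 4, giving min AVC = £29. That is the shutdown price.
ATC = 1620/Q + 61 - 16Q + 2Q^2. Setting dATC/dQ = −1620/Q^2 − 16 + 4Q = 0 gives Q = 9 (since 4·9^3 − 16·9^2 = 1620).
min ATC = 1620/9 + 61 − 16·9 + 2·9^2 = £259. That is the break-even price.
Between these two prices the firm operates at a loss; above £259 it earns a profit.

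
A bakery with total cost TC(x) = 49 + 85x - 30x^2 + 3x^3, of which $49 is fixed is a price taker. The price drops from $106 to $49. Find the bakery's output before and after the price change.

Output falls from 7 to 6

MC = 85 - 60x + 9x^2; the shutdown threshold is min AVC = $10 (at x = 5).
At P = $106 ≥ min AVC, set P = MC on the rising branch: x = 7.
At P = $49 ≥ min AVC, set P = MC: x = 6. The firm stays open but cuts output.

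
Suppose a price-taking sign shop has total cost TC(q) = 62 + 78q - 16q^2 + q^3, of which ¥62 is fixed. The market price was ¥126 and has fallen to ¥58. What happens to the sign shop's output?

MC = 78 - 32q + 3q^2; the shutdown threshold is min AVC = ¥14 (at q = 8).
With P = ¥126 above the shutdown price, P = MC gives q = 12.
At P = ¥58 ≥ min AVC, set P = MC: q = 10. The firm stays open but cuts output.

Output falls from 12 to 10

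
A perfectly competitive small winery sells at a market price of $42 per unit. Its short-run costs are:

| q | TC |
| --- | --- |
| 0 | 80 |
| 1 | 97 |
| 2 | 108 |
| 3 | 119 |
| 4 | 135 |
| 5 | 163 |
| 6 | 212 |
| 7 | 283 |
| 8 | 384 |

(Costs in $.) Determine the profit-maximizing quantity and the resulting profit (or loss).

Profit at each row (π = 42q − TC): q=0: -80; q=1: -55; q=2: -24; q=3: 7; q=4: 33; q=5: 47; q=6: 40; q=7: 11; q=8: -48.
Profit is maximized at q = 5. AVC there is 83/5 = $16.60 ≤ P, so producing beats shutting down (which would give -$80).

q = 5; profit = $47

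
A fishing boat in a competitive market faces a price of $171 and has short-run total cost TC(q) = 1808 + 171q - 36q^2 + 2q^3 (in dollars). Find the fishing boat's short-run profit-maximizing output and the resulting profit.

Profit = -$80 at q = 12

AVC = 171 - 36q + 2q^2; min AVC = $9 at q = 9. Since P = $171 ≥ min AVC, the firm produces.
MC = 171 - 72q + 6q^2. Setting P = MC and taking the root on the rising branch gives q* = 12.
TR = 171·12 = 2052. TC = 1808 + 324 = 2132. Profit = 2052 − 2132 = -$80.
That loss of $80 beats the $1808 the firm would lose by shutting down; producing recovers $1728 of fixed cost.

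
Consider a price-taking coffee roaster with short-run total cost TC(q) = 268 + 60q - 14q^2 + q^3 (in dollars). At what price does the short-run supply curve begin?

Short-run supply begins at min AVC. From VC = 60q - 14q^2 + q^3, AVC = 60 - 14q + q^2.
dAVC/dq = -14 + 2q = 0 gives q = 7. min AVC = 60 - 14·7 + 7^2 = 11.
For P < $11 the firm produces nothing.

$11 per unit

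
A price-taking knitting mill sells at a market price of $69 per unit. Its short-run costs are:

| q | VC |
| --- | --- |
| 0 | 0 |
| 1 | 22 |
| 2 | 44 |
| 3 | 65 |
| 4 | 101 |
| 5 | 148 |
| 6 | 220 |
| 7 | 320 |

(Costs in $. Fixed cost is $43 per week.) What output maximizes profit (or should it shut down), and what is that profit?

Compute π = P·q − TC at each output: q=0: -43; q=1: 4; q=2: 51; q=3: 99; q=4: 132; q=5: 154; q=6: 151; q=7: 120.
Profit is maximized at q = 5. AVC there is 148/5 = $29.60 ≤ P, so producing beats shutting down (which would give -$43).

q = 5; profit = $154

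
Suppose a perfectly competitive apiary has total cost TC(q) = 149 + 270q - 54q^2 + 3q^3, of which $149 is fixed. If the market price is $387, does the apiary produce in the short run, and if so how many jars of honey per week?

Variable cost is VC = 270q - 54q^2 + 3q^3, so AVC = VC/q = 270 - 54q + 3q^2 and MC = dTC/dq = 270 - 108q + 9q^2.
The AVC parabola has its vertex at q = 54/6 = 9, where AVC = 270 - 54·9 + 3·9^2 = $27.
Because $387 ≥ $27, revenue can cover variable cost; the firm operates.
Solving P = MC: -117 - 108q + 9q^2 = 0 ⇒ q = -1 or 13. On the upward-sloping branch, q* = 13.
Check: AVC at q = 13 is $75 ≤ P, so revenue covers variable cost.
Profit = P·q − TC = 387·13 − 1124 = $3907.

Produce at q = 13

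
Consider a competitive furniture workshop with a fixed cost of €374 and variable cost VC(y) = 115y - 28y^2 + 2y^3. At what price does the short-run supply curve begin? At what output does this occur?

Short-run supply begins at min AVC. From VC = 115y - 28y^2 + 2y^3, AVC = 115 - 28y + 2y^2.
dAVC/dy = -28 + 4y = 0 gives y = 7. min AVC = 115 - 28·7 + 2·7^2 = 17.
So the shutdown price is €17.

€17 per unit, at y = 7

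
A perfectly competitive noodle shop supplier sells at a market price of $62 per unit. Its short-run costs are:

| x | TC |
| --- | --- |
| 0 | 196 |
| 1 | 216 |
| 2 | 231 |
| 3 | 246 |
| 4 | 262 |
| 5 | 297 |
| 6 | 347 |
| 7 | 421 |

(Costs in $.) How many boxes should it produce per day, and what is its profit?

x = 6; profit = $25

Profit at each row (π = 62x − TC): x=0: -196; x=1: -154; x=2: -107; x=3: -60; x=4: -14; x=5: 13; x=6: 25; x=7: 13.
Profit is maximized at x = 6. AVC there is 151/6 = $25.17 ≤ P, so producing beats shutting down (which would give -$196).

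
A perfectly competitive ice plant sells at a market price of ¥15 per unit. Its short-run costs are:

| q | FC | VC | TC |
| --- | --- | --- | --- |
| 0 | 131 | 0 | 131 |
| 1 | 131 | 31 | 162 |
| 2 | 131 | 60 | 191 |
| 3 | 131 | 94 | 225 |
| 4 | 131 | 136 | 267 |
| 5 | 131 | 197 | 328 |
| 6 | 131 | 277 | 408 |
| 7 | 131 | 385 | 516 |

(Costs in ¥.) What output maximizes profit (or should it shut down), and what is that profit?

q = 0 (shut down); profit = -¥131

Tabulate TR − TC: q=0: -131; q=1: -147; q=2: -161; q=3: -180; q=4: -207; q=5: -253; q=6: -318; q=7: -411.
Profit is highest at q = 0. Equivalently, the lowest AVC in the table is 60/2 ≈ ¥30 at q = 2, and P = ¥15 falls below it — price never covers variable cost, so the firm shuts down and loses only its fixed cost.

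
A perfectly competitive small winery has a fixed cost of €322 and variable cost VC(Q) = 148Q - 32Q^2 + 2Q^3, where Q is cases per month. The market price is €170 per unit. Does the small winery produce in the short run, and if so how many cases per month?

Produce at Q = 11

Variable cost is VC = 148Q - 32Q^2 + 2Q^3, so AVC = VC/Q = 148 - 32Q + 2Q^2 and MC = dTC/dQ = 148 - 64Q + 6Q^2.
AVC hits its minimum where MC = AVC, at Q = 8, giving min AVC = 148 - 32·8 + 2·8^2 = €20.
Since P = €170 ≥ min AVC = €20, price covers variable cost and the firm should produce.
Solving P = MC: -22 - 64Q + 6Q^2 = 0 ⇒ Q = -1/3 or 11. On the upward-sloping branch, Q* = 11.
Check: AVC at Q = 11 is €38 ≤ P, so revenue covers variable cost.
Profit = P·Q − TC = 170·11 − 740 = €1130.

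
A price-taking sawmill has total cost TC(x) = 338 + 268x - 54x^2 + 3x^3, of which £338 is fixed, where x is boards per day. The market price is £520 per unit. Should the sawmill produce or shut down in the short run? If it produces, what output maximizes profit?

Produce at x = 14

Strip out fixed cost: VC = 268x - 54x^2 + 3x^3. Then AVC = 268 - 54x + 3x^2 and MC = 268 - 108x + 9x^2.
AVC hits its minimum where MC = AVC, at x = 9, giving min AVC = 268 - 54·9 + 3·9^2 = £25.
P = £520 exceeds min AVC = £25, so the firm stays open.
P = MC gives -252 - 108x + 9x^2 = 0, with roots -2 and 14. Take the larger (rising MC): x* = 14.
Check: AVC at x = 14 is £100 ≤ P, so revenue covers variable cost.
Profit = P·x − TC = 520·14 − 1738 = £5542.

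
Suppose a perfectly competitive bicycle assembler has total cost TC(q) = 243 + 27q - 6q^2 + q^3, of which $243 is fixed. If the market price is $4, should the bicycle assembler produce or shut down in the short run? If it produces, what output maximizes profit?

Shut down

From TC, MC = TC'(q) = 27 - 12q + 3q^2 and AVC = VC/q = 27 - 6q + q^2.
The AVC parabola has its vertex at q = 6/2 = 3, where AVC = 27 - 6·3 + 3^2 = $18.
With P < min AVC ($4 < $18), every unit sold adds to the loss.
Best response: produce nothing and absorb the $243 fixed cost.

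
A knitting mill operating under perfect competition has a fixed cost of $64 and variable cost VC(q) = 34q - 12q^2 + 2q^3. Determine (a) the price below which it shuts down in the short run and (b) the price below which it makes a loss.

Shutdown price = $16; break-even price = $34

Shutdown price = min AVC. AVC = 34 - 12q + 2q^2, with vertex at q = 3 and minimum $16.
ATC = 64/q + 34 - 12q + 2q^2. Setting dATC/dq = −64/q^2 − 12 + 4q = 0 gives q = 4 (since 4·4^3 − 12·4^2 = 64).
min ATC = 64/4 + 34 − 12·4 + 2·4^2 = $34. That is the break-even price.
For $16 ≤ P < $34 the firm produces at a loss; below $16 it shuts down.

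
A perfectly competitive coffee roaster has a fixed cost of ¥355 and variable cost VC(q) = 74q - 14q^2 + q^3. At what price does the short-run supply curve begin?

The shutdown price is the minimum of AVC. VC = 74q - 14q^2 + q^3, so AVC = 74 - 14q + q^2.
At the minimum of AVC, MC = AVC. MC = 74 - 28q + 3q^2; setting MC = AVC gives 2q^2 - 14q = 0, so q = 7. min AVC = 25.
The firm shuts down for any P below ¥25.

¥25 per unit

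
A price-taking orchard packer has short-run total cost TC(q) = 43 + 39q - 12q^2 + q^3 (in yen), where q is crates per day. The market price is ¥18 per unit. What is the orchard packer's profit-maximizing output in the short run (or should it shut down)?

From TC, MC = TC'(q) = 39 - 24q + 3q^2 and AVC = VC/q = 39 - 12q + q^2.
AVC is minimized where dAVC/dq = -12 + 2q = 0, at q = 6; min AVC = 39 - 12·6 + 6^2 = ¥3.
P = ¥18 exceeds min AVC = ¥3, so the firm stays open.
Set P = MC: 18 = 39 - 24q + 3q^2 → 21 - 24q + 3q^2 = 0. The roots are q = 1 and q = 7; the profit-maximizing output is on the rising part of MC, so q* = 7.
Check: AVC at q = 7 is ¥4 ≤ P, so revenue covers variable cost.
Profit = P·q − TC = 18·7 − 71 = ¥55.

Produce at q = 7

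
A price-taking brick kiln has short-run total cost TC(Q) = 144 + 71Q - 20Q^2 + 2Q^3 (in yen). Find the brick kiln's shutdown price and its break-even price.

Shutdown price = ¥21; break-even price = ¥47

Shutdown price = min AVC. AVC = 71 - 20Q + 2Q^2, with vertex at Q = 5 and minimum ¥21.
ATC = 144/Q + 71 - 20Q + 2Q^2. Setting dATC/dQ = −144/Q^2 − 20 + 4Q = 0 gives Q = 6 (since 4·6^3 − 20·6^2 = 144).
min ATC = 144/6 + 71 − 20·6 + 2·6^2 = ¥47. That is the break-even price.
Between these two prices the firm operates at a loss; above ¥47 it earns a profit.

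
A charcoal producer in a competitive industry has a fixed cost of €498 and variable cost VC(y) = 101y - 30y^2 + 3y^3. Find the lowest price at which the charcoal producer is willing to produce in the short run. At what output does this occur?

€26 per unit, at y = 5

The firm shuts down when price falls below the minimum of average variable cost. AVC = VC/y = 101 - 30y + 3y^2.
At the minimum of AVC, MC = AVC. MC = 101 - 60y + 9y^2; setting MC = AVC gives 6y^2 - 30y = 0, so y = 5. min AVC = 26.
The firm shuts down for any P below €26.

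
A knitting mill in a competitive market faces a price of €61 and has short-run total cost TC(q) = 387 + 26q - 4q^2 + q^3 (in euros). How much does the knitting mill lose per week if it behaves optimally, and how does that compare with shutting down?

Profit = -€237 at q = 5

AVC = 26 - 4q + q^2 has its minimum €22 at q = 2; price €61 clears that bar, so the firm operates.
MC = 26 - 8q + 3q^2. Setting P = MC and taking the root on the rising branch gives q* = 5.
TR = 61·5 = 305. TC = 387 + 155 = 542. Profit = 305 − 542 = -€237.
By producing, the firm covers all variable cost plus €150 of fixed cost; shutting down would lose the full €387.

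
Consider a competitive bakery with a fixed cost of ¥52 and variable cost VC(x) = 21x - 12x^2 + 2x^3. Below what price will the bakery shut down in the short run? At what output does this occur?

The shutdown price is the minimum of AVC. VC = 21x - 12x^2 + 2x^3, so AVC = 21 - 12x + 2x^2.
At the minimum of AVC, MC = AVC. MC = 21 - 24x + 6x^2; setting MC = AVC gives 4x^2 - 12x = 0, so x = 3. min AVC = 3.
The firm shuts down for any P below ¥3.

¥3 per unit, at x = 3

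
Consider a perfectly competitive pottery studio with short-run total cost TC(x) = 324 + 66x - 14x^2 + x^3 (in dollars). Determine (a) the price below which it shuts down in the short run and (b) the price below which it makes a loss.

Shutdown price = min AVC. AVC = 66 - 14x + x^2, with vertex at x = 7 and minimum $17.
ATC = 324/x + 66 - 14x + x^2. Setting dATC/dx = −324/x^2 − 14 + 2x = 0 gives x = 9 (since 2·9^3 − 14·9^2 = 324).
min ATC = 324/9 + 66 − 14·9 + 9^2 = $57. That is the break-even price.
For $17 ≤ P < $57 the firm produces at a loss; below $17 it shuts down.

Shutdown price = $17; break-even price = $57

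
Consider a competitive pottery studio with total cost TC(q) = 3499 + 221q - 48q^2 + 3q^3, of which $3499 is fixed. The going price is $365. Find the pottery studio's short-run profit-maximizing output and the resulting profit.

Profit = -$43 at q = 12

AVC = 221 - 48q + 3q^2; min AVC = $29 at q = 8. Since P = $365 ≥ min AVC, the firm produces.
With MC = 221 - 96q + 9q^2, P = MC on the upward-sloping part at q* = 12.
TR = 365·12 = 4380. TC = 3499 + 924 = 4423. Profit = 4380 − 4423 = -$43.
Shutting down would mean losing the fixed cost of $3499, so operating at a loss of $43 is better by $3456.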